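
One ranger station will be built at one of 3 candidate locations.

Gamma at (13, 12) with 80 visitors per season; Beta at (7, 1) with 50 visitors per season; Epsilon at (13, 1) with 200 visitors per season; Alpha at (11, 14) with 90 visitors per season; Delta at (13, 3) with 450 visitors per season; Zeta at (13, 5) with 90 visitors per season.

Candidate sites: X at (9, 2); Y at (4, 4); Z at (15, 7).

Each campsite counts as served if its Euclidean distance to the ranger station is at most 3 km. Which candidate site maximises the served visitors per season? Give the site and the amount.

Z, covering 90

Coverage radius r = 3 km; a point is covered iff (Δx)²+(Δy)² ≤ 3² = 9.
  X (9, 2): covers {Beta} → 50
  Y (4, 4): covers {none} → 0
  Z (15, 7): covers {Zeta} → 90
Maximum coverage at Z: 90 visitors per season.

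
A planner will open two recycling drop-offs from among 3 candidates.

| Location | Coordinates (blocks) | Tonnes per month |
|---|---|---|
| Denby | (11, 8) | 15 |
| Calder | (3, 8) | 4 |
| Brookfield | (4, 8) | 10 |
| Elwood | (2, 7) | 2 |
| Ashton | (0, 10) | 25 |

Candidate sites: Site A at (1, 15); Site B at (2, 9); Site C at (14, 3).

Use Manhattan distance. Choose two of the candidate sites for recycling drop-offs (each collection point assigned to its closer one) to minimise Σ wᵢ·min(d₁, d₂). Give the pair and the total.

{Site B, Site C}, total 237

Evaluate every pair (each demand assigned to the nearer of the two):
  {Site B, Site C}: total = 237
  {Site A, Site B}: total = 267
  {Site A, Site C}: total = 424
Best pair: {Site B, Site C} with total 237.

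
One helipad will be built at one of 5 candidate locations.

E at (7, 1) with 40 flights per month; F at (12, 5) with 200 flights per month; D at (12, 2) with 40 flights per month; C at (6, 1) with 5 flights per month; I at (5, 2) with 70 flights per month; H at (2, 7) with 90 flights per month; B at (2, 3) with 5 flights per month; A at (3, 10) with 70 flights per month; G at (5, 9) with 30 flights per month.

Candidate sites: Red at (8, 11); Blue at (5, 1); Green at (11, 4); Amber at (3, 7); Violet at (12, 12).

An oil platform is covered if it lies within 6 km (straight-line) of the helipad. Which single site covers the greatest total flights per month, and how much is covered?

Green, covering 285

Coverage radius r = 6 km; a point is covered iff (Δx)²+(Δy)² ≤ 6² = 36.
  Red (8, 11): covers {A, G} → 100
  Blue (5, 1): covers {E, C, I, B} → 120
  Green (11, 4): covers {E, F, D, C} → 285
  Amber (3, 7): covers {I, H, B, A, G} → 265
  Violet (12, 12): covers {none} → 0
Maximum coverage at Green: 285 flights per month.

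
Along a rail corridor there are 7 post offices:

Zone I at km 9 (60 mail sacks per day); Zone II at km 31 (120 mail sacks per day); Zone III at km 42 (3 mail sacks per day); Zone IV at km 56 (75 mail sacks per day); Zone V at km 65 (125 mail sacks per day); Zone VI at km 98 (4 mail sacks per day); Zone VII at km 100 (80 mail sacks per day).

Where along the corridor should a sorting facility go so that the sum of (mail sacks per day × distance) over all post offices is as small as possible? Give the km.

x = 56

For a sum of weighted absolute distances on a line, the optimum is the weighted median (not the mean). Total weight W = 467; half-weight = 233.5.
Sort by position and accumulate weight:
  km 9 (Zone I, w=60) → cum 60
  km 31 (Zone II, w=120) → cum 180
  km 42 (Zone III, w=3) → cum 183
  km 56 (Zone IV, w=75) → cum 258  ≥ 233.5 → median here
  km 65 (Zone V, w=125) → cum 383
  km 98 (Zone VI, w=4) → cum 387
  km 100 (Zone VII, w=80) → cum 467
Optimal location: km 56.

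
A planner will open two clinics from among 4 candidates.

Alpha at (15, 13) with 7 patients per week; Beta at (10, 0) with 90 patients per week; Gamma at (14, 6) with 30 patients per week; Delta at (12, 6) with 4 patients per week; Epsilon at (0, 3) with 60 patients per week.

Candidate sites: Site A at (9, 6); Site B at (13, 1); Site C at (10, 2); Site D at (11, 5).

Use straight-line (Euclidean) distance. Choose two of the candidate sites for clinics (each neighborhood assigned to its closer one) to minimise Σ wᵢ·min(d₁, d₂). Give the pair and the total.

{Site C, Site D}, total 946.1

Evaluate every pair (each demand assigned to the nearer of the two):
  {Site C, Site D}: total = 946.1
  {Site A, Site C}: total = 975.7
  {Site B, Site C}: total = 1038.4
  {Site A, Site B}: total = 1080.4
  {Site B, Site D}: total = 1118.6
  {Site A, Site D}: total = 1191.3
Best pair: {Site C, Site D} with total 946.1.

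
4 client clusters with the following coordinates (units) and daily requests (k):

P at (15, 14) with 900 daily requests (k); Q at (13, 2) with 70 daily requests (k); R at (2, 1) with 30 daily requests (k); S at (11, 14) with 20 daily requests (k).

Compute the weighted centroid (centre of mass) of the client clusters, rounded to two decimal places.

(14.40, 12.79)

The minimiser of Σwᵢ‖p−pᵢ‖² is the weighted centroid p* = (Σwᵢpᵢ)/(Σwᵢ).
Σwᵢ = 1020.
Σwᵢxᵢ = 900·15 + 70·13 + 30·2 + 20·11 = 14690.
Σwᵢyᵢ = 900·14 + 70·2 + 30·1 + 20·14 = 13050.
x* = 14690/1020 = 14.40, y* = 13050/1020 = 12.79.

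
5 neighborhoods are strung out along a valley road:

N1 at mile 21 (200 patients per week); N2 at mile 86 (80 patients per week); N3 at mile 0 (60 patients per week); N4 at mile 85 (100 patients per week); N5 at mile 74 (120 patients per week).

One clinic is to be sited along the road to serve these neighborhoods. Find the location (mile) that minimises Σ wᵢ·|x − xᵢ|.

x = 74

For a sum of weighted absolute distances on a line, the optimum is the weighted median (not the mean). Total weight W = 560; half-weight = 280.
Sort by position and accumulate weight:
  mile 0 (N3, w=60) → cum 60
  mile 21 (N1, w=200) → cum 260
  mile 74 (N5, w=120) → cum 380  ≥ 280 → median here
  mile 85 (N4, w=100) → cum 480
  mile 86 (N2, w=80) → cum 560
Optimal location: mile 74.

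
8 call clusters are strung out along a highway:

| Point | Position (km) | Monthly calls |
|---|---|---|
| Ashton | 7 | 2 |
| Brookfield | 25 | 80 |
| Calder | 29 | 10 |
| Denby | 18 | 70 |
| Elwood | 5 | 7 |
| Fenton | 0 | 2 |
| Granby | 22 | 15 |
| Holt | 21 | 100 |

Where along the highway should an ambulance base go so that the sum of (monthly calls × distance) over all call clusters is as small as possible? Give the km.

For a sum of weighted absolute distances on a line, the optimum is the weighted median (not the mean). Total weight W = 286; half-weight = 143.
Sort by position and accumulate weight:
  km 0 (Fenton, w=2) → cum 2
  km 5 (Elwood, w=7) → cum 9
  km 7 (Ashton, w=2) → cum 11
  km 18 (Denby, w=70) → cum 81
  km 21 (Holt, w=100) → cum 181  ≥ 143 → median here
  km 22 (Granby, w=15) → cum 196
  km 25 (Brookfield, w=80) → cum 276
  km 29 (Calder, w=10) → cum 286
Optimal location: km 21.

x = 21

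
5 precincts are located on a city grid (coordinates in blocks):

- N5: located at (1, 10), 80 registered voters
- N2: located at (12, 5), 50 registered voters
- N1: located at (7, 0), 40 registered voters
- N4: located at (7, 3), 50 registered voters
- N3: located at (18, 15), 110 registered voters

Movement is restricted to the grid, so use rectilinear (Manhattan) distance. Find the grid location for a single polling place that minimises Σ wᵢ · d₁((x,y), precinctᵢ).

(7, 10)

Manhattan distance separates: Σwᵢ(|x−xᵢ|+|y−yᵢ|) = Σwᵢ|x−xᵢ| + Σwᵢ|y−yᵢ|, so x and y are optimised independently as 1-D weighted medians.
Total weight W = 330; half = 165.
x-coordinate, sorted with cumulative weight:
  x=1 (N5, w=80) cum 80
  x=7 (N1, w=40) cum 120
  x=7 (N4, w=50) cum 170  ← median
  x=12 (N2, w=50) cum 220
  x=18 (N3, w=110) cum 330
⇒ x* = 7
y-coordinate, sorted with cumulative weight:
  y=0 (N1, w=40) cum 40
  y=3 (N4, w=50) cum 90
  y=5 (N2, w=50) cum 140
  y=10 (N5, w=80) cum 220  ← median
  y=15 (N3, w=110) cum 330
⇒ y* = 10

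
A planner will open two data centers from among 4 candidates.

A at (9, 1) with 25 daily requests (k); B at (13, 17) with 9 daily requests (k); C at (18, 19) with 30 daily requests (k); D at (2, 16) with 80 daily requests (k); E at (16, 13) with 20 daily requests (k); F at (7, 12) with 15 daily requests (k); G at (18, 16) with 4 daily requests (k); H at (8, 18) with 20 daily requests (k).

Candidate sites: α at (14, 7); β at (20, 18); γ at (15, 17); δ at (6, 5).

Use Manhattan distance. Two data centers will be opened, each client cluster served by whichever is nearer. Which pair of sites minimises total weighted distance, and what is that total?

Evaluate every pair (each demand assigned to the nearer of the two):
  {γ, δ}: total = 1859
  {α, γ}: total = 2019
  {β, δ}: total = 2093
  {β, γ}: total = 2249
  {α, δ}: total = 2586
  {α, β}: total = 2633
Best pair: {γ, δ} with total 1859.

{γ, δ}, total 1859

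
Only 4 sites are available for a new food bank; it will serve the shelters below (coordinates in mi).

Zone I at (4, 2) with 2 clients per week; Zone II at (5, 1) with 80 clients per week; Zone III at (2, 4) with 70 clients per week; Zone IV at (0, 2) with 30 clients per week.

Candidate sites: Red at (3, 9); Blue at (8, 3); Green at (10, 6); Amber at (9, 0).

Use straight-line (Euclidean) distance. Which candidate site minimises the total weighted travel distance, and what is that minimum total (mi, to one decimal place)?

Blue, total 964.4 mi

Total weighted distance at each candidate:
  Red (3, 9): total = 1259.2
  Blue (8, 3): total = 964.4
  Green (10, 6): total = 1480.5
  Amber (9, 0): total = 1181.6
Minimum is at Blue with total 964.4 mi.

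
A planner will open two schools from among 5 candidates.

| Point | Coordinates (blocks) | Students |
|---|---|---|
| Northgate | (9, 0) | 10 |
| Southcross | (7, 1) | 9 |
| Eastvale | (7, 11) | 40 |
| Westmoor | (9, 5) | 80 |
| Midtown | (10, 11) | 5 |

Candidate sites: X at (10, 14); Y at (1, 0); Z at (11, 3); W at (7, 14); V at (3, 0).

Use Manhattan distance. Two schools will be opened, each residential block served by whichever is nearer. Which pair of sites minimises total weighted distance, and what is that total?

{Z, W}, total 574

Evaluate every pair (each demand assigned to the nearer of the two):
  {Z, W}: total = 574
  {X, Z}: total = 679
  {Z, V}: total = 940
  {Y, Z}: total = 949
  {W, V}: total = 1135
  {X, V}: total = 1160
  {Y, W}: total = 1173
  {X, Y}: total = 1198
  {X, W}: total = 1202
  {Y, V}: total = 1675
Best pair: {Z, W} with total 574.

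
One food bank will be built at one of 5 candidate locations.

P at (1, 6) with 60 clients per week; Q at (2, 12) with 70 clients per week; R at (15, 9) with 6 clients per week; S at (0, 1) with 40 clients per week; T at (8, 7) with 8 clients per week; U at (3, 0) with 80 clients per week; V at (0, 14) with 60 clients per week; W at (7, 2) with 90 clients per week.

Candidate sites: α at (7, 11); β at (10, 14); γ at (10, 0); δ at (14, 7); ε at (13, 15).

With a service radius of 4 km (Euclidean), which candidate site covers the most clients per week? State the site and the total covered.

Coverage radius r = 4 km; a point is covered iff (Δx)²+(Δy)² ≤ 4² = 16.
  α (7, 11): covers {none} → 0
  β (10, 14): covers {none} → 0
  γ (10, 0): covers {W} → 90
  δ (14, 7): covers {R} → 6
  ε (13, 15): covers {none} → 0
Maximum coverage at γ: 90 clients per week.

γ, covering 90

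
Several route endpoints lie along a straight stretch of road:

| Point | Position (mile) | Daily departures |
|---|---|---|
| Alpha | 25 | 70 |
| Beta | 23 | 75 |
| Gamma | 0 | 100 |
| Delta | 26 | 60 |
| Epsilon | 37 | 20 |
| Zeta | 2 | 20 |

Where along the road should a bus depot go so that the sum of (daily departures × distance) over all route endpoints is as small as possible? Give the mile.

x = 23

For a sum of weighted absolute distances on a line, the optimum is the weighted median (not the mean). Total weight W = 345; half-weight = 172.5.
Sort by position and accumulate weight:
  mile 0 (Gamma, w=100) → cum 100
  mile 2 (Zeta, w=20) → cum 120
  mile 23 (Beta, w=75) → cum 195  ≥ 172.5 → median here
  mile 25 (Alpha, w=70) → cum 265
  mile 26 (Delta, w=60) → cum 325
  mile 37 (Epsilon, w=20) → cum 345
Optimal location: mile 23.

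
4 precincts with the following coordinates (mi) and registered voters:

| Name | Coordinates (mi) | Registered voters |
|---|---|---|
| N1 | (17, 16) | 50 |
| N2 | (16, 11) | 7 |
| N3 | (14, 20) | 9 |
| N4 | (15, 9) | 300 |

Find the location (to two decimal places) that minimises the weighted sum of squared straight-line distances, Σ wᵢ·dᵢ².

(15.27, 10.27)

The minimiser of Σwᵢ‖p−pᵢ‖² is the weighted centroid p* = (Σwᵢpᵢ)/(Σwᵢ).
Σwᵢ = 366.
Σwᵢxᵢ = 50·17 + 7·16 + 9·14 + 300·15 = 5588.
Σwᵢyᵢ = 50·16 + 7·11 + 9·20 + 300·9 = 3757.
x* = 5588/366 = 15.27, y* = 3757/366 = 10.27.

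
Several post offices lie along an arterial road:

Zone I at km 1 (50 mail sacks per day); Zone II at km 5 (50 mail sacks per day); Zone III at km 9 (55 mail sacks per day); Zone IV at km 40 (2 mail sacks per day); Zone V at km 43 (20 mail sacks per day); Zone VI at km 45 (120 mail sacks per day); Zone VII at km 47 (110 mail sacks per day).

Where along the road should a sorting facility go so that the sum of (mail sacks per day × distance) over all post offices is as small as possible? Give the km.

For a sum of weighted absolute distances on a line, the optimum is the weighted median (not the mean). Total weight W = 407; half-weight = 203.5.
Sort by position and accumulate weight:
  km 1 (Zone I, w=50) → cum 50
  km 5 (Zone II, w=50) → cum 100
  km 9 (Zone III, w=55) → cum 155
  km 40 (Zone IV, w=2) → cum 157
  km 43 (Zone V, w=20) → cum 177
  km 45 (Zone VI, w=120) → cum 297  ≥ 203.5 → median here
  km 47 (Zone VII, w=110) → cum 407
Optimal location: km 45.

x = 45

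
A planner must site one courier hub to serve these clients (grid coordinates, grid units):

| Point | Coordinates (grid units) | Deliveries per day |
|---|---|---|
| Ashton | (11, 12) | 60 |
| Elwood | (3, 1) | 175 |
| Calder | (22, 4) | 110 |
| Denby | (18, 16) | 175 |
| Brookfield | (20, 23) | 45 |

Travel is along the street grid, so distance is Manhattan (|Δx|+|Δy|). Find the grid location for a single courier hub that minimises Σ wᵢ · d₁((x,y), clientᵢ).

Manhattan distance separates: Σwᵢ(|x−xᵢ|+|y−yᵢ|) = Σwᵢ|x−xᵢ| + Σwᵢ|y−yᵢ|, so x and y are optimised independently as 1-D weighted medians.
Total weight W = 565; half = 282.5.
x-coordinate, sorted with cumulative weight:
  x=3 (Elwood, w=175) cum 175
  x=11 (Ashton, w=60) cum 235
  x=18 (Denby, w=175) cum 410  ← median
  x=20 (Brookfield, w=45) cum 455
  x=22 (Calder, w=110) cum 565
⇒ x* = 18
y-coordinate, sorted with cumulative weight:
  y=1 (Elwood, w=175) cum 175
  y=4 (Calder, w=110) cum 285  ← median
  y=12 (Ashton, w=60) cum 345
  y=16 (Denby, w=175) cum 520
  y=23 (Brookfield, w=45) cum 565
⇒ y* = 4

(18, 4)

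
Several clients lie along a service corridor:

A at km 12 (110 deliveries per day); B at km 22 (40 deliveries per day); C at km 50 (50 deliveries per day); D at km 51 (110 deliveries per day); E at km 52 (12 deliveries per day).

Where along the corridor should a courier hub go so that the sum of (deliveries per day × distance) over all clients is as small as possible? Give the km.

x = 50

For a sum of weighted absolute distances on a line, the optimum is the weighted median (not the mean). Total weight W = 322; half-weight = 161.
Sort by position and accumulate weight:
  km 12 (A, w=110) → cum 110
  km 22 (B, w=40) → cum 150
  km 50 (C, w=50) → cum 200  ≥ 161 → median here
  km 51 (D, w=110) → cum 310
  km 52 (E, w=12) → cum 322
Optimal location: km 50.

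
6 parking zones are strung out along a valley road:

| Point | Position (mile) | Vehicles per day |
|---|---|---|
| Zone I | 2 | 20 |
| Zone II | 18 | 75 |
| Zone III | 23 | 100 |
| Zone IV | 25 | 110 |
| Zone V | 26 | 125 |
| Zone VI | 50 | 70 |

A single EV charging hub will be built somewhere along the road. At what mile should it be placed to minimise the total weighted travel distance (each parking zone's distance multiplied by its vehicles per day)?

For a sum of weighted absolute distances on a line, the optimum is the weighted median (not the mean). Total weight W = 500; half-weight = 250.
Sort by position and accumulate weight:
  mile 2 (Zone I, w=20) → cum 20
  mile 18 (Zone II, w=75) → cum 95
  mile 23 (Zone III, w=100) → cum 195
  mile 25 (Zone IV, w=110) → cum 305  ≥ 250 → median here
  mile 26 (Zone V, w=125) → cum 430
  mile 50 (Zone VI, w=70) → cum 500
Optimal location: mile 25.

x = 25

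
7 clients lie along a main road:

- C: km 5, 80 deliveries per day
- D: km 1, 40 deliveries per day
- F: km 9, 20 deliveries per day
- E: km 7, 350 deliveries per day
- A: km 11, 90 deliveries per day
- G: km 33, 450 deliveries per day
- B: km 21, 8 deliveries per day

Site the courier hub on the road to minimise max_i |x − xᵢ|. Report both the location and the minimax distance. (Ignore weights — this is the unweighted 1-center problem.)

location 17, max distance 16

The 1-center on a line is the midpoint of the two extreme points: leftmost at 1, rightmost at 33.
Optimal location = (1 + 33)/2 = 17; maximum distance = (33 − 1)/2 = 16.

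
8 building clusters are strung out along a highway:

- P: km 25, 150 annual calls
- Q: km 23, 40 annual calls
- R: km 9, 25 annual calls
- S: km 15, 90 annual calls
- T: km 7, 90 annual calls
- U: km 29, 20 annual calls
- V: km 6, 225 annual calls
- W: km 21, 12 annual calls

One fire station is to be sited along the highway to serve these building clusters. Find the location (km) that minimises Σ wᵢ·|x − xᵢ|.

x = 9

For a sum of weighted absolute distances on a line, the optimum is the weighted median (not the mean). Total weight W = 652; half-weight = 326.
Sort by position and accumulate weight:
  km 6 (V, w=225) → cum 225
  km 7 (T, w=90) → cum 315
  km 9 (R, w=25) → cum 340  ≥ 326 → median here
  km 15 (S, w=90) → cum 430
  km 21 (W, w=12) → cum 442
  km 23 (Q, w=40) → cum 482
  km 25 (P, w=150) → cum 632
  km 29 (U, w=20) → cum 652
Optimal location: km 9.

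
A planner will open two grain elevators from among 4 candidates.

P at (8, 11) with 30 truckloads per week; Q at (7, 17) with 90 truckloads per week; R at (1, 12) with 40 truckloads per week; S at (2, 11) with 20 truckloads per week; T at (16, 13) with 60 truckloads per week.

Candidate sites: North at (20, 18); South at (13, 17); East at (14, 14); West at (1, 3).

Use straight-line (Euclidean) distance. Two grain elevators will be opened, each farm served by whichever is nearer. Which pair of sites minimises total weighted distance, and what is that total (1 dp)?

Evaluate every pair (each demand assigned to the nearer of the two):
  {East, West}: total = 1542.1
  {South, West}: total = 1595.6
  {South, East}: total = 1642.8
  {North, East}: total = 1794.3
  {North, South}: total = 1844.9
  {North, West}: total = 2397.8
Best pair: {East, West} with total 1542.1.

{East, West}, total 1542.1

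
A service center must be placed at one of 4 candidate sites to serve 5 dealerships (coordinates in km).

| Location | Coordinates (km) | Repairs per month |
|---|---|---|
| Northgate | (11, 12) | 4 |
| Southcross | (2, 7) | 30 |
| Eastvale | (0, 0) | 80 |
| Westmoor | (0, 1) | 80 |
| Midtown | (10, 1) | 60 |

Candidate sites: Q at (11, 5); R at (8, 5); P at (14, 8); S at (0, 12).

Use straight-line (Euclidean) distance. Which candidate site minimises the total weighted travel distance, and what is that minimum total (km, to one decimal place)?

R, total 1958.8 km

Total weighted distance at each candidate:
  Q (11, 5): total = 2455.0
  R (8, 5): total = 1958.8
  P (14, 8): total = 3407.1
  S (0, 12): total = 2937.5
Minimum is at R with total 1958.8 km.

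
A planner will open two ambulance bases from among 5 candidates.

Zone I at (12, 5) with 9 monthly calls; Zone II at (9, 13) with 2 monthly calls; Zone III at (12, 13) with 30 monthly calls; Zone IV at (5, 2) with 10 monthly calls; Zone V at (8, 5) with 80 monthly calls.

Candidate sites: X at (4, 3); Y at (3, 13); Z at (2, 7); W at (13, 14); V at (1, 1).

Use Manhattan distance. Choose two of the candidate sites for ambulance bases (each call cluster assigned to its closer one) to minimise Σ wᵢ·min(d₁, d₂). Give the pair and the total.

Evaluate every pair (each demand assigned to the nearer of the two):
  {X, W}: total = 660
  {X, Y}: total = 872
  {Z, W}: total = 880
  {W, V}: total = 1090
  {X, Z}: total = 1096
  {Y, Z}: total = 1110
  {X, V}: total = 1160
  {Z, V}: total = 1304
  {Y, W}: total = 1330
  {Y, V}: total = 1347
Best pair: {X, W} with total 660.

{X, W}, total 660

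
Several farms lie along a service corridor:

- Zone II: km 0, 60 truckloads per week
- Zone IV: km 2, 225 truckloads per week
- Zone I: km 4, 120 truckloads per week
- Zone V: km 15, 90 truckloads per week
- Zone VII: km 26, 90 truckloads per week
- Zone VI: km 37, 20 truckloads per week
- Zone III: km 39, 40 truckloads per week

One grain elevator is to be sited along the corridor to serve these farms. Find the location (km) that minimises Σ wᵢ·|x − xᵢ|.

For a sum of weighted absolute distances on a line, the optimum is the weighted median (not the mean). Total weight W = 645; half-weight = 322.5.
Sort by position and accumulate weight:
  km 0 (Zone II, w=60) → cum 60
  km 2 (Zone IV, w=225) → cum 285
  km 4 (Zone I, w=120) → cum 405  ≥ 322.5 → median here
  km 15 (Zone V, w=90) → cum 495
  km 26 (Zone VII, w=90) → cum 585
  km 37 (Zone VI, w=20) → cum 605
  km 39 (Zone III, w=40) → cum 645
Optimal location: km 4.

x = 4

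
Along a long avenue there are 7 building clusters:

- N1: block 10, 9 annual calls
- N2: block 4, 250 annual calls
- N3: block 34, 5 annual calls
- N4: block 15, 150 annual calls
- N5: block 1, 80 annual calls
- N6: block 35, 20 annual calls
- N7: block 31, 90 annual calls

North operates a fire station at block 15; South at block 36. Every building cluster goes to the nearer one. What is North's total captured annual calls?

489

The indifferent point is the midpoint (15+36)/2 = 25.5; building clusters left of it (closer to North at 15) go to North, those right go to South.
  N5 at 1 (w=80) → North
  N2 at 4 (w=250) → North
  N1 at 10 (w=9) → North
  N4 at 15 (w=150) → North
  N7 at 31 (w=90) → South
  N3 at 34 (w=5) → South
  N6 at 35 (w=20) → South
North captures 489; South captures 115.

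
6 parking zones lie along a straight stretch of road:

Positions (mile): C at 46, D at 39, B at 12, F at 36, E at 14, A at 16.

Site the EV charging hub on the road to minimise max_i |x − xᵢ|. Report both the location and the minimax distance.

The 1-center on a line is the midpoint of the two extreme points: leftmost at 12, rightmost at 46.
Optimal location = (12 + 46)/2 = 29; maximum distance = (46 − 12)/2 = 17.

location 29, max distance 17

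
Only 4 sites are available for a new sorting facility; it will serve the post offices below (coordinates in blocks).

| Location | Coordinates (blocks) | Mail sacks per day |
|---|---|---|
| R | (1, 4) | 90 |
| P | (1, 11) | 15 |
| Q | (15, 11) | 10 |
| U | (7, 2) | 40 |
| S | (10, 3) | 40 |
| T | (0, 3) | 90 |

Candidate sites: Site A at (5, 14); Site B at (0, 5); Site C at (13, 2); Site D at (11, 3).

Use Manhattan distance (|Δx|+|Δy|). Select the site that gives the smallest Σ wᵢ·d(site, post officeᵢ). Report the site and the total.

Total weighted distance at each candidate:
  Site A (5, 14): total = 4135
  Site B (0, 5): total = 1555
  Site C (13, 2): total = 3345
  Site D (11, 3): total = 2610
Minimum is at Site B with total 1555 blocks.

Site B, total 1555 blocks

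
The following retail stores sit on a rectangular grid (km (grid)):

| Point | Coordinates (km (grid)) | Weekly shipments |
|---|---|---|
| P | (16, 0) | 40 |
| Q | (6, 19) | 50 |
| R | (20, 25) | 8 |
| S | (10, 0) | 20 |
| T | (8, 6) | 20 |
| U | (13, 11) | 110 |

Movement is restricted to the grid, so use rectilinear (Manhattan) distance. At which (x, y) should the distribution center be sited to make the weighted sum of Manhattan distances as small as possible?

Manhattan distance separates: Σwᵢ(|x−xᵢ|+|y−yᵢ|) = Σwᵢ|x−xᵢ| + Σwᵢ|y−yᵢ|, so x and y are optimised independently as 1-D weighted medians.
Total weight W = 248; half = 124.
x-coordinate, sorted with cumulative weight:
  x=6 (Q, w=50) cum 50
  x=8 (T, w=20) cum 70
  x=10 (S, w=20) cum 90
  x=13 (U, w=110) cum 200  ← median
  x=16 (P, w=40) cum 240
  x=20 (R, w=8) cum 248
⇒ x* = 13
y-coordinate, sorted with cumulative weight:
  y=0 (P, w=40) cum 40
  y=0 (S, w=20) cum 60
  y=6 (T, w=20) cum 80
  y=11 (U, w=110) cum 190  ← median
  y=19 (Q, w=50) cum 240
  y=25 (R, w=8) cum 248
⇒ y* = 11

(13, 11)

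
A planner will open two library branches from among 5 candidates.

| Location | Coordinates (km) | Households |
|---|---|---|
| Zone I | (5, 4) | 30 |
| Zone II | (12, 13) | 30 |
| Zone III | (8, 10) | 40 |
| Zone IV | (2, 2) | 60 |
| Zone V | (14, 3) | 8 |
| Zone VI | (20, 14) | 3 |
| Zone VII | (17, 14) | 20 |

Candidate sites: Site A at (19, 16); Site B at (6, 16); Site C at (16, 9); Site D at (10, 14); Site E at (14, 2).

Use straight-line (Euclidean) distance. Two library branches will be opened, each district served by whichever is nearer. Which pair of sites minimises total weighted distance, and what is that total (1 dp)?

{Site D, Site E}, total 1420.6

Evaluate every pair (each demand assigned to the nearer of the two):
  {Site D, Site E}: total = 1420.6
  {Site A, Site D}: total = 1603.6
  {Site C, Site E}: total = 1618.0
  {Site C, Site D}: total = 1618.5
  {Site A, Site E}: total = 1696.3
  {Site B, Site D}: total = 1710.3
  {Site B, Site E}: total = 1722.7
  {Site B, Site C}: total = 1829.3
  {Site A, Site B}: total = 1863.8
  {Site A, Site C}: total = 1907.7
Best pair: {Site D, Site E} with total 1420.6.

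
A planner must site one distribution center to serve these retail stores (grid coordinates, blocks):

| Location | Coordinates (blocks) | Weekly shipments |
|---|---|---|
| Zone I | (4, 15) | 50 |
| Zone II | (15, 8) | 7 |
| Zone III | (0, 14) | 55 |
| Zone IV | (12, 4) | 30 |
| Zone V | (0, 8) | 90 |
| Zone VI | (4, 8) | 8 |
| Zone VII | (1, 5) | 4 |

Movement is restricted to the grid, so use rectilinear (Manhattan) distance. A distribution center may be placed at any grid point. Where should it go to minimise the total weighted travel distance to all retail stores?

Manhattan distance separates: Σwᵢ(|x−xᵢ|+|y−yᵢ|) = Σwᵢ|x−xᵢ| + Σwᵢ|y−yᵢ|, so x and y are optimised independently as 1-D weighted medians.
Total weight W = 244; half = 122.
x-coordinate, sorted with cumulative weight:
  x=0 (Zone III, w=55) cum 55
  x=0 (Zone V, w=90) cum 145  ← median
  x=1 (Zone VII, w=4) cum 149
  x=4 (Zone I, w=50) cum 199
  x=4 (Zone VI, w=8) cum 207
  x=12 (Zone IV, w=30) cum 237
  x=15 (Zone II, w=7) cum 244
⇒ x* = 0
y-coordinate, sorted with cumulative weight:
  y=4 (Zone IV, w=30) cum 30
  y=5 (Zone VII, w=4) cum 34
  y=8 (Zone II, w=7) cum 41
  y=8 (Zone V, w=90) cum 131  ← median
  y=8 (Zone VI, w=8) cum 139
  y=14 (Zone III, w=55) cum 194
  y=15 (Zone I, w=50) cum 244
⇒ y* = 8

(0, 8)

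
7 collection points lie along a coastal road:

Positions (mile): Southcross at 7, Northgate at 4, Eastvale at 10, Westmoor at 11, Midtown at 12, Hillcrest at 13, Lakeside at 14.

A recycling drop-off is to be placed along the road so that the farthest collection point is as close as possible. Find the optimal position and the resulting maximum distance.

location 9, max distance 5

The 1-center on a line is the midpoint of the two extreme points: leftmost at 4, rightmost at 14.
Optimal location = (4 + 14)/2 = 9; maximum distance = (14 − 4)/2 = 5.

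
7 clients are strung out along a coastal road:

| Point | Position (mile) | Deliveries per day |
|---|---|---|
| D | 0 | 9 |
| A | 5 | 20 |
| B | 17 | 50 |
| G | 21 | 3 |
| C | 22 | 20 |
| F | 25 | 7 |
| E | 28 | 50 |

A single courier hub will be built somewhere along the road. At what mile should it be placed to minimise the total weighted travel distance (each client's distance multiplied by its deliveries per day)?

x = 21

For a sum of weighted absolute distances on a line, the optimum is the weighted median (not the mean). Total weight W = 159; half-weight = 79.5.
Sort by position and accumulate weight:
  mile 0 (D, w=9) → cum 9
  mile 5 (A, w=20) → cum 29
  mile 17 (B, w=50) → cum 79
  mile 21 (G, w=3) → cum 82  ≥ 79.5 → median here
  mile 22 (C, w=20) → cum 102
  mile 25 (F, w=7) → cum 109
  mile 28 (E, w=50) → cum 159
Optimal location: mile 21.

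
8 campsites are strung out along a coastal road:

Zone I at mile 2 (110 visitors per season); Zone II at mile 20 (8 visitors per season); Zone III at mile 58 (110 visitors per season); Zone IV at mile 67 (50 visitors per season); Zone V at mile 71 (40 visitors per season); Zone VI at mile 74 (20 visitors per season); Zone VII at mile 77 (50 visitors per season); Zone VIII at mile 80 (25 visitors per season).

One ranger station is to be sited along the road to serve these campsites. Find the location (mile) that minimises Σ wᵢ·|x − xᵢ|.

For a sum of weighted absolute distances on a line, the optimum is the weighted median (not the mean). Total weight W = 413; half-weight = 206.5.
Sort by position and accumulate weight:
  mile 2 (Zone I, w=110) → cum 110
  mile 20 (Zone II, w=8) → cum 118
  mile 58 (Zone III, w=110) → cum 228  ≥ 206.5 → median here
  mile 67 (Zone IV, w=50) → cum 278
  mile 71 (Zone V, w=40) → cum 318
  mile 74 (Zone VI, w=20) → cum 338
  mile 77 (Zone VII, w=50) → cum 388
  mile 80 (Zone VIII, w=25) → cum 413
Optimal location: mile 58.

x = 58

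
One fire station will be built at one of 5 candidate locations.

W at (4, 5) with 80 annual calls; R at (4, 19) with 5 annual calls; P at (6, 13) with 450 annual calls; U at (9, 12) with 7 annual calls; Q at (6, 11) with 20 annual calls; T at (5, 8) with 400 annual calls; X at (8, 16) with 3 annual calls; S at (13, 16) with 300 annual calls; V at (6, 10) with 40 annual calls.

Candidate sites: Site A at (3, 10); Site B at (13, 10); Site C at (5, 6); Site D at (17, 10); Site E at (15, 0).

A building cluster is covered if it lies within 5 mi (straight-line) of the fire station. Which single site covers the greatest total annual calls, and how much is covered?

Site A, covering 910

Coverage radius r = 5 mi; a point is covered iff (Δx)²+(Δy)² ≤ 5² = 25.
  Site A (3, 10): covers {P, Q, T, V} → 910
  Site B (13, 10): covers {U} → 7
  Site C (5, 6): covers {W, T, V} → 520
  Site D (17, 10): covers {none} → 0
  Site E (15, 0): covers {none} → 0
Maximum coverage at Site A: 910 annual calls.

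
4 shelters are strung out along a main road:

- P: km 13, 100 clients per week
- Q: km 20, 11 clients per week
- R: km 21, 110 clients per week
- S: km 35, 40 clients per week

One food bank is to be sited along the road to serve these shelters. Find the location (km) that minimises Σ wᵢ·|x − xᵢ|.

For a sum of weighted absolute distances on a line, the optimum is the weighted median (not the mean). Total weight W = 261; half-weight = 130.5.
Sort by position and accumulate weight:
  km 13 (P, w=100) → cum 100
  km 20 (Q, w=11) → cum 111
  km 21 (R, w=110) → cum 221  ≥ 130.5 → median here
  km 35 (S, w=40) → cum 261
Optimal location: km 21.

x = 21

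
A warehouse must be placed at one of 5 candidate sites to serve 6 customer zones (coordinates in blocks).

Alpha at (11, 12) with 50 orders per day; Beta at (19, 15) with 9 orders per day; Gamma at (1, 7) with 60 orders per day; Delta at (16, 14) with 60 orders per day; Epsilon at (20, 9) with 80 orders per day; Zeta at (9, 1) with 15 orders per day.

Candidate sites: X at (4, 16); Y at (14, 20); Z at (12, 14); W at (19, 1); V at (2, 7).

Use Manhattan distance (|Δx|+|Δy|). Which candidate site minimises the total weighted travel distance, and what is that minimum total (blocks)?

Total weighted distance at each candidate:
  X (4, 16): total = 4394
  Y (14, 20): total = 4400
  Z (12, 14): total = 2822
  W (19, 1): total = 4346
  V (2, 7): total = 4040
Minimum is at Z with total 2822 blocks.

Z, total 2822 blocks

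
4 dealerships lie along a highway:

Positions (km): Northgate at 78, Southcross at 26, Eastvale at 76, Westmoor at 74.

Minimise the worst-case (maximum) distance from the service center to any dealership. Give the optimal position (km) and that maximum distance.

The 1-center on a line is the midpoint of the two extreme points: leftmost at 26, rightmost at 78.
Optimal location = (26 + 78)/2 = 52; maximum distance = (78 − 26)/2 = 26.

location 52, max distance 26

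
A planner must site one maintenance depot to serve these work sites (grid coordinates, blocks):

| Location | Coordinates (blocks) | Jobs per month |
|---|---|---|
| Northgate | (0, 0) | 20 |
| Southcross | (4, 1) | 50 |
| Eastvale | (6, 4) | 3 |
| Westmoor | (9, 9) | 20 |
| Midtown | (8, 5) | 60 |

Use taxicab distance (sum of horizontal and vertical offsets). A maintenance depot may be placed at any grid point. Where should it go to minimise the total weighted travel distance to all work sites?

Manhattan distance separates: Σwᵢ(|x−xᵢ|+|y−yᵢ|) = Σwᵢ|x−xᵢ| + Σwᵢ|y−yᵢ|, so x and y are optimised independently as 1-D weighted medians.
Total weight W = 153; half = 76.5.
x-coordinate, sorted with cumulative weight:
  x=0 (Northgate, w=20) cum 20
  x=4 (Southcross, w=50) cum 70
  x=6 (Eastvale, w=3) cum 73
  x=8 (Midtown, w=60) cum 133  ← median
  x=9 (Westmoor, w=20) cum 153
⇒ x* = 8
y-coordinate, sorted with cumulative weight:
  y=0 (Northgate, w=20) cum 20
  y=1 (Southcross, w=50) cum 70
  y=4 (Eastvale, w=3) cum 73
  y=5 (Midtown, w=60) cum 133  ← median
  y=9 (Westmoor, w=20) cum 153
⇒ y* = 5

(8, 5)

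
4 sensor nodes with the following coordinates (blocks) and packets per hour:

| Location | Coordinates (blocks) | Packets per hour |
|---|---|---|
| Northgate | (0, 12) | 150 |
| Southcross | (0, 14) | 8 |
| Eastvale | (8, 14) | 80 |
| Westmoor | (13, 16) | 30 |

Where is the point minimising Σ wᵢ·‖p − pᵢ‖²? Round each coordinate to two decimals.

(3.84, 13.10)

The minimiser of Σwᵢ‖p−pᵢ‖² is the weighted centroid p* = (Σwᵢpᵢ)/(Σwᵢ).
Σwᵢ = 268.
Σwᵢxᵢ = 150·0 + 8·0 + 80·8 + 30·13 = 1030.
Σwᵢyᵢ = 150·12 + 8·14 + 80·14 + 30·16 = 3512.
x* = 1030/268 = 3.84, y* = 3512/268 = 13.10.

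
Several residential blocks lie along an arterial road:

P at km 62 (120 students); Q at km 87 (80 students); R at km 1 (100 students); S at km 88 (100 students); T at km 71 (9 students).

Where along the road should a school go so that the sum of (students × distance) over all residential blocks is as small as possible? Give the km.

x = 62

For a sum of weighted absolute distances on a line, the optimum is the weighted median (not the mean). Total weight W = 409; half-weight = 204.5.
Sort by position and accumulate weight:
  km 1 (R, w=100) → cum 100
  km 62 (P, w=120) → cum 220  ≥ 204.5 → median here
  km 71 (T, w=9) → cum 229
  km 87 (Q, w=80) → cum 309
  km 88 (S, w=100) → cum 409
Optimal location: km 62.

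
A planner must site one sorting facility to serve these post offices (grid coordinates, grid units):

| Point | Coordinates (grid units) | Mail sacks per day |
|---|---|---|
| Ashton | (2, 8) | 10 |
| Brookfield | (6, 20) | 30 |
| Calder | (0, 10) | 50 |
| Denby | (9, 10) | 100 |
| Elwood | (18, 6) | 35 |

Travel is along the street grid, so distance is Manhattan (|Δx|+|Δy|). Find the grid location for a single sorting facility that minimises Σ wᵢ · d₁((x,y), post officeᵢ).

(9, 10)

Manhattan distance separates: Σwᵢ(|x−xᵢ|+|y−yᵢ|) = Σwᵢ|x−xᵢ| + Σwᵢ|y−yᵢ|, so x and y are optimised independently as 1-D weighted medians.
Total weight W = 225; half = 112.5.
x-coordinate, sorted with cumulative weight:
  x=0 (Calder, w=50) cum 50
  x=2 (Ashton, w=10) cum 60
  x=6 (Brookfield, w=30) cum 90
  x=9 (Denby, w=100) cum 190  ← median
  x=18 (Elwood, w=35) cum 225
⇒ x* = 9
y-coordinate, sorted with cumulative weight:
  y=6 (Elwood, w=35) cum 35
  y=8 (Ashton, w=10) cum 45
  y=10 (Calder, w=50) cum 95
  y=10 (Denby, w=100) cum 195  ← median
  y=20 (Brookfield, w=30) cum 225
⇒ y* = 10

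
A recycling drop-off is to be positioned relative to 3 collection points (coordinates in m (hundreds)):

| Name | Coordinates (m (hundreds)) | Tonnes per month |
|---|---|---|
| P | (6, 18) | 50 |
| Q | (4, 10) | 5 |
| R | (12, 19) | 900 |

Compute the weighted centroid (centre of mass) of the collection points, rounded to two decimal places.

(11.64, 18.90)

The minimiser of Σwᵢ‖p−pᵢ‖² is the weighted centroid p* = (Σwᵢpᵢ)/(Σwᵢ).
Σwᵢ = 955.
Σwᵢxᵢ = 50·6 + 5·4 + 900·12 = 11120.
Σwᵢyᵢ = 50·18 + 5·10 + 900·19 = 18050.
x* = 11120/955 = 11.64, y* = 18050/955 = 18.90.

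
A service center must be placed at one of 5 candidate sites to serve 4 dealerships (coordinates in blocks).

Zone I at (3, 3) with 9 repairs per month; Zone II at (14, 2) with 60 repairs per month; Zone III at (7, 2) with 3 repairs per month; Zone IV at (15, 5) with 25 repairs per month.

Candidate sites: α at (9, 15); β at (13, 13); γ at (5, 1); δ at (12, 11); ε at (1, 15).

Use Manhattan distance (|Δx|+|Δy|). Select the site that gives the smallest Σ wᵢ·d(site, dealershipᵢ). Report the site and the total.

Total weighted distance at each candidate:
  α (9, 15): total = 1687
  β (13, 13): total = 1201
  γ (5, 1): total = 995
  δ (12, 11): total = 1080
  ε (1, 15): total = 2343
Minimum is at γ with total 995 blocks.

γ, total 995 blocks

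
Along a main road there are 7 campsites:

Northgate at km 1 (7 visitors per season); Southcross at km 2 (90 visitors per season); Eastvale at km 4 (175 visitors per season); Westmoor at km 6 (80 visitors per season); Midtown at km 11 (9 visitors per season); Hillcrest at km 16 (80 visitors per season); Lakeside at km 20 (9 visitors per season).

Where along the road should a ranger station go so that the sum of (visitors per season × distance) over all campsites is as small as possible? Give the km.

x = 4

For a sum of weighted absolute distances on a line, the optimum is the weighted median (not the mean). Total weight W = 450; half-weight = 225.
Sort by position and accumulate weight:
  km 1 (Northgate, w=7) → cum 7
  km 2 (Southcross, w=90) → cum 97
  km 4 (Eastvale, w=175) → cum 272  ≥ 225 → median here
  km 6 (Westmoor, w=80) → cum 352
  km 11 (Midtown, w=9) → cum 361
  km 16 (Hillcrest, w=80) → cum 441
  km 20 (Lakeside, w=9) → cum 450
Optimal location: km 4.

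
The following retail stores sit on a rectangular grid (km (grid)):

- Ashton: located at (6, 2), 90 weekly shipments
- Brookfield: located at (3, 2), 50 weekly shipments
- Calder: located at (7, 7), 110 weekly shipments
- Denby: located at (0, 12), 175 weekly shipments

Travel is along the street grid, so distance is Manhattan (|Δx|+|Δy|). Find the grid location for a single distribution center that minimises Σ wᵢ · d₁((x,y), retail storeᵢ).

(3, 7)

Manhattan distance separates: Σwᵢ(|x−xᵢ|+|y−yᵢ|) = Σwᵢ|x−xᵢ| + Σwᵢ|y−yᵢ|, so x and y are optimised independently as 1-D weighted medians.
Total weight W = 425; half = 212.5.
x-coordinate, sorted with cumulative weight:
  x=0 (Denby, w=175) cum 175
  x=3 (Brookfield, w=50) cum 225  ← median
  x=6 (Ashton, w=90) cum 315
  x=7 (Calder, w=110) cum 425
⇒ x* = 3
y-coordinate, sorted with cumulative weight:
  y=2 (Ashton, w=90) cum 90
  y=2 (Brookfield, w=50) cum 140
  y=7 (Calder, w=110) cum 250  ← median
  y=12 (Denby, w=175) cum 425
⇒ y* = 7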